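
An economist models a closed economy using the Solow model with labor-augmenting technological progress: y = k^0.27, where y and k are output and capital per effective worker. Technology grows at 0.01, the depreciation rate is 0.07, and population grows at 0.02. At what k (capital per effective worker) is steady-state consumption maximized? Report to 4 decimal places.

k_gold ≈ 3.8986

Capital per effective worker breaks even when investment replaces (n + g + δ)·k; here n + g + δ = 0.1.
Maximizing c = f(k) − (n+g+δ)·k gives f'(k) = n+g+δ, i.e. 0.27·k^(0.27−1) = 0.1, so k_gold = (0.27/0.1)^(1/0.73) ≈ 3.8986.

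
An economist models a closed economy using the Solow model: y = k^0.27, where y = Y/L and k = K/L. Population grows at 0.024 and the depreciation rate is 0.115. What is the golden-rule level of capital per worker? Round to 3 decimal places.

n + δ = 0.024 + 0.115 = 0.139.
At the golden rule the marginal product of capital equals n+δ: 0.27·k^(0.27−1) = 0.139. Solving, k_gold = (0.27/0.139)^(1/0.73) ≈ 2.4831.

k_gold ≈ 2.483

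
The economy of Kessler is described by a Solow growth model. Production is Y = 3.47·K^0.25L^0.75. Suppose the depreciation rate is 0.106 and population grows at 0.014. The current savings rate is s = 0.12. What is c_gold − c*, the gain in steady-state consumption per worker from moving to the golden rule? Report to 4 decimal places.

Δc ≈ 0.4092

n + δ = 0.014 + 0.106 = 0.12.
Current steady state (s = 0.12): k* = (0.12·3.47/0.12)^(1/0.75) ≈ 5.2534, y* = 3.47·5.2534^0.25 ≈ 5.2534, c* = (1−0.12)·5.2534 ≈ 4.6230.
At the golden rule the marginal product of capital equals n+δ: 0.25·3.47·k^(0.25−1) = 0.12. Solving, k_gold = (0.25·3.47/0.12)^(1/0.75) ≈ 13.9782.
y_gold = 3.47·13.9782^0.25 ≈ 6.7095, c_gold = y_gold − 0.12·k_gold ≈ 5.0321.
Gain: Δc = 5.0321 − 4.6230 ≈ 0.4092.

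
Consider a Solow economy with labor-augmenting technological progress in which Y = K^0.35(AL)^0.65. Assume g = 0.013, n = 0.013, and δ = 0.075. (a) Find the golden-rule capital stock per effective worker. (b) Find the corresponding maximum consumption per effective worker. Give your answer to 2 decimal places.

n + g + δ = 0.013 + 0.013 + 0.075 = 0.101.
Maximizing c = f(k) − (n+g+δ)·k gives f'(k) = n+g+δ, i.e. 0.35·k^(0.35−1) = 0.101, so k_gold = (0.35/0.101)^(1/0.65) ≈ 6.7667.
y_gold = 6.7667^0.35 ≈ 1.9527; c_gold = y_gold − 0.101·k_gold ≈ 1.2692.

(a) k_gold ≈ 6.77; (b) c_gold ≈ 1.27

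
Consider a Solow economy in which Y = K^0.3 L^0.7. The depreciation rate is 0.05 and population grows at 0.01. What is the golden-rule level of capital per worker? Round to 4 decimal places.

k_gold ≈ 9.9662

Break-even investment rate: n + δ = 0.01 + 0.05 = 0.06.
Setting f'(k) = n+δ gives 0.3·k^(0.3−1) = 0.06, hence k_gold = (0.3/0.06)^(1/0.7) ≈ 9.9662.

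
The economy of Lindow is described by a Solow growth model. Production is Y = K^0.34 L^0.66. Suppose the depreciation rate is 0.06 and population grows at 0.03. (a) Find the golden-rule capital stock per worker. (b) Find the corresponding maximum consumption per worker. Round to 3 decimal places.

The effective depreciation rate is n + δ = 0.03 + 0.06 = 0.09.
Setting f'(k) = n+δ gives 0.34·k^(0.34−1) = 0.09, hence k_gold = (0.34/0.09)^(1/0.66) ≈ 7.4920.
y_gold = 7.4920^0.34 ≈ 1.9832; c_gold = y_gold − 0.09·k_gold ≈ 1.3089.

(a) k_gold ≈ 7.492; (b) c_gold ≈ 1.309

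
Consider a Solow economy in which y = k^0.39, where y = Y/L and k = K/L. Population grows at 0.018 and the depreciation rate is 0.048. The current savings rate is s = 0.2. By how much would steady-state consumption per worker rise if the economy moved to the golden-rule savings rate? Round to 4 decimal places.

Δc ≈ 0.2740

n + δ = 0.018 + 0.048 = 0.066.
Current steady state (s = 0.2): k* = (0.2/0.066)^(1/0.61) ≈ 6.1563, y* = 6.1563^0.39 ≈ 2.0316, c* = (1−0.2)·2.0316 ≈ 1.6253.
Setting f'(k) = n+δ gives 0.39·k^(0.39−1) = 0.066, hence k_gold = (0.39/0.066)^(1/0.61) ≈ 18.3987.
y_gold = 18.3987^0.39 ≈ 3.1136, c_gold = y_gold − 0.066·k_gold ≈ 1.8993.
Gain: Δc = 1.8993 − 1.6253 ≈ 0.2740.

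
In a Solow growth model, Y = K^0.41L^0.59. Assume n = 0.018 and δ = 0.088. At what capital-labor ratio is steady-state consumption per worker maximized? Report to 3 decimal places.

k_gold ≈ 9.902

Break-even investment rate: n + δ = 0.018 + 0.088 = 0.106.
Maximizing c = f(k) − (n+δ)·k gives f'(k) = n+δ, i.e. 0.41·k^(0.41−1) = 0.106, so k_gold = (0.41/0.106)^(1/0.59) ≈ 9.9021.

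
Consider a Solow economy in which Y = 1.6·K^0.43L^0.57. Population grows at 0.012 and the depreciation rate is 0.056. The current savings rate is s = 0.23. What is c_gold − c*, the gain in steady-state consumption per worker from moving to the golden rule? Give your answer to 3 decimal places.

Δc ≈ 0.823

Capital per worker breaks even when investment replaces (n + δ)·k; here n + δ = 0.068.
Current steady state (s = 0.23): k* = (0.23·1.6/0.068)^(1/0.57) ≈ 19.3446, y* = 1.6·19.3446^0.43 ≈ 5.7193, c* = (1−0.23)·5.7193 ≈ 4.4038.
Setting f'(k) = n+δ gives 0.43·1.6·k^(0.43−1) = 0.068, hence k_gold = (0.43·1.6/0.068)^(1/0.57) ≈ 57.9826.
y_gold = 1.6·57.9826^0.43 ≈ 9.1693, c_gold = y_gold − 0.068·k_gold ≈ 5.2265.
Gain: Δc = 5.2265 − 4.4038 ≈ 0.8227.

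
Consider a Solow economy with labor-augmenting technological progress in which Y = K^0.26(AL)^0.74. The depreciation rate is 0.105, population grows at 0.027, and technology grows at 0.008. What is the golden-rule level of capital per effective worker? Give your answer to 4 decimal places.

k_gold ≈ 2.3084

n + g + δ = 0.027 + 0.008 + 0.105 = 0.14.
At the golden rule the marginal product of capital equals n+g+δ: 0.26·k^(0.26−1) = 0.14. Solving, k_gold = (0.26/0.14)^(1/0.74) ≈ 2.3084.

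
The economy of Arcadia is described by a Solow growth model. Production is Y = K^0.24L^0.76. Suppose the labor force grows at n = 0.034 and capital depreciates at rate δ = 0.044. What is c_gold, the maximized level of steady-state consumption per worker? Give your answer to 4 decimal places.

The effective depreciation rate is n + δ = 0.034 + 0.044 = 0.078.
Setting f'(k) = n+δ gives 0.24·k^(0.24−1) = 0.078, hence k_gold = (0.24/0.078)^(1/0.76) ≈ 4.3879.
y_gold = 4.3879^0.24 ≈ 1.4261.
c_gold = y_gold − (n+δ)·k_gold = 1.4261 − 0.078·4.3879 ≈ 1.0838.

c_gold ≈ 1.0838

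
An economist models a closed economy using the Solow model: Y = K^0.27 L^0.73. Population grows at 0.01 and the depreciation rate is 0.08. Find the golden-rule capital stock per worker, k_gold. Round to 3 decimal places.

k_gold ≈ 4.504

Break-even investment rate: n + δ = 0.01 + 0.08 = 0.09.
Maximizing c = f(k) − (n+δ)·k gives f'(k) = n+δ, i.e. 0.27·k^(0.27−1) = 0.09, so k_gold = (0.27/0.09)^(1/0.73) ≈ 4.5039.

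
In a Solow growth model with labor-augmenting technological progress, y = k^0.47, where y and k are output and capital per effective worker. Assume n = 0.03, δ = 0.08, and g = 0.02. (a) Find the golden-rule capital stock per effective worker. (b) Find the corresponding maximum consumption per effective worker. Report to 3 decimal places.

Break-even investment rate: n + g + δ = 0.03 + 0.02 + 0.08 = 0.13.
Setting f'(k) = n+g+δ gives 0.47·k^(0.47−1) = 0.13, hence k_gold = (0.47/0.13)^(1/0.53) ≈ 11.3011.
y_gold = 11.3011^0.47 ≈ 3.1258; c_gold = y_gold − 0.13·k_gold ≈ 1.6567.

(a) k_gold ≈ 11.301; (b) c_gold ≈ 1.657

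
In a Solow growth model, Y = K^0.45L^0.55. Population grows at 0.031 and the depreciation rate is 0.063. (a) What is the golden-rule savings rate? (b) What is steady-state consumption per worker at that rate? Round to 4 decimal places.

(a) s_gold = 0.4500; (b) c_gold ≈ 1.9806

Break-even investment rate: n + δ = 0.031 + 0.063 = 0.094.
For Cobb-Douglas, s_gold equals capital's share: s_gold = 0.45.
Maximizing c = f(k) − (n+δ)·k gives f'(k) = n+δ, i.e. 0.45·k^(0.45−1) = 0.094, so k_gold = (0.45/0.094)^(1/0.55) ≈ 17.2392.
y_gold = 17.2392^0.45 ≈ 3.6011; c_gold = (1−0.45)·y_gold ≈ 1.9806.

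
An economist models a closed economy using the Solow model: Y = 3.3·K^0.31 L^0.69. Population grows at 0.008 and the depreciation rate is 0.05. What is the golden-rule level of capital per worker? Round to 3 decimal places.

k_gold ≈ 64.039

The effective depreciation rate is n + δ = 0.008 + 0.05 = 0.058.
Golden rule sets MPK = n+δ: 0.31·3.3·k^(0.31−1) = 0.058, so k_gold = (0.31·3.3/0.058)^(1/0.69) ≈ 64.0392.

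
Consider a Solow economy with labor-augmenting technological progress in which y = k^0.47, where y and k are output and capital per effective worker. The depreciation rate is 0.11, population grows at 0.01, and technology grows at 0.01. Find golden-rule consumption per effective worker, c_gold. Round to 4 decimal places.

c_gold ≈ 1.6567

Capital per effective worker breaks even when investment replaces (n + g + δ)·k; here n + g + δ = 0.13.
At the golden rule the marginal product of capital equals n+g+δ: 0.47·k^(0.47−1) = 0.13. Solving, k_gold = (0.47/0.13)^(1/0.53) ≈ 11.3011.
y_gold = 11.3011^0.47 ≈ 3.1258.
c_gold = y_gold − (n+g+δ)·k_gold = 3.1258 − 0.13·11.3011 ≈ 1.6567.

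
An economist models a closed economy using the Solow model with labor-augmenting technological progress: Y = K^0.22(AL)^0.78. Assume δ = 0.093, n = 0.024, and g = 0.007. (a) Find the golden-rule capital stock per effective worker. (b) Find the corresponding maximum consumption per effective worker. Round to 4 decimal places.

n + g + δ = 0.024 + 0.007 + 0.093 = 0.124.
Setting f'(k) = n+g+δ gives 0.22·k^(0.22−1) = 0.124, hence k_gold = (0.22/0.124)^(1/0.78) ≈ 2.0856.
y_gold = 2.0856^0.22 ≈ 1.1755; c_gold = y_gold − 0.124·k_gold ≈ 0.9169.

(a) k_gold ≈ 2.0856; (b) c_gold ≈ 0.9169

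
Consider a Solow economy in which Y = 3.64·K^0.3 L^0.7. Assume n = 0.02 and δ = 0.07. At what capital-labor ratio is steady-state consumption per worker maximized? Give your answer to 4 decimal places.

k_gold ≈ 35.3625

Capital per worker breaks even when investment replaces (n + δ)·k; here n + δ = 0.09.
Golden rule sets MPK = n+δ: 0.3·3.64·k^(0.3−1) = 0.09, so k_gold = (0.3·3.64/0.09)^(1/0.7) ≈ 35.3625.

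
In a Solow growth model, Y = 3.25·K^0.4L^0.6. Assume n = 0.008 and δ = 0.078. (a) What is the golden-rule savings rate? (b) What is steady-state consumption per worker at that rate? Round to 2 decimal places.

(a) s_gold = 0.40; (b) c_gold ≈ 11.92

Capital per worker breaks even when investment replaces (n + δ)·k; here n + δ = 0.086.
For Cobb-Douglas, s_gold equals capital's share: s_gold = 0.4.
Maximizing c = f(k) − (n+δ)·k gives f'(k) = n+δ, i.e. 0.4·3.25·k^(0.4−1) = 0.086, so k_gold = (0.4·3.25/0.086)^(1/0.6) ≈ 92.4148.
y_gold = 3.25·92.4148^0.4 ≈ 19.8692; c_gold = (1−0.4)·y_gold ≈ 11.9215.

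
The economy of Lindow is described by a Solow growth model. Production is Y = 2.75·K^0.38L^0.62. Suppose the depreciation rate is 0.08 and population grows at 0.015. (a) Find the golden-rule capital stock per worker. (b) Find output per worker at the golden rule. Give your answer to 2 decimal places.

n + δ = 0.015 + 0.08 = 0.095.
Maximizing c = f(k) − (n+δ)·k gives f'(k) = n+δ, i.e. 0.38·2.75·k^(0.38−1) = 0.095, so k_gold = (0.38·2.75/0.095)^(1/0.62) ≈ 47.8262.
y_gold = 2.75·47.8262^0.38 ≈ 11.9565.

(a) k_gold ≈ 47.83; (b) y_gold ≈ 11.96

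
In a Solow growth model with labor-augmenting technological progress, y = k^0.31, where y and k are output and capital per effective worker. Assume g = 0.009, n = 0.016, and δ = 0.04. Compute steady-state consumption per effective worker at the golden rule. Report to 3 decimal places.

Break-even investment rate: n + g + δ = 0.016 + 0.009 + 0.04 = 0.065.
Golden rule sets MPK = n+g+δ: 0.31·k^(0.31−1) = 0.065, so k_gold = (0.31/0.065)^(1/0.69) ≈ 9.6218.
y_gold = 9.6218^0.31 ≈ 2.0175.
c_gold = y_gold − (n+g+δ)·k_gold = 2.0175 − 0.065·9.6218 ≈ 1.3921.

c_gold ≈ 1.392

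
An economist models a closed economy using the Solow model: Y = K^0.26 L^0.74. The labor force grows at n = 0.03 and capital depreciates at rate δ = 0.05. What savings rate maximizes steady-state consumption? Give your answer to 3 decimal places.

s_gold = 0.260

Capital per worker breaks even when investment replaces (n + δ)·k; here n + δ = 0.08.
At the golden rule MPK = n+δ, and in any Cobb-Douglas steady state s = (n+δ)·k/y = MPK·k/y = capital's share 0.26.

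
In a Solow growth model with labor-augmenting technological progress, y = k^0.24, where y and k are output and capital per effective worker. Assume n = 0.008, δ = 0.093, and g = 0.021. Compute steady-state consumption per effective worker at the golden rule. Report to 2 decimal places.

Break-even investment rate: n + g + δ = 0.008 + 0.021 + 0.093 = 0.122.
At the golden rule the marginal product of capital equals n+g+δ: 0.24·k^(0.24−1) = 0.122. Solving, k_gold = (0.24/0.122)^(1/0.76) ≈ 2.4358.
y_gold = 2.4358^0.24 ≈ 1.2382.
c_gold = y_gold − (n+g+δ)·k_gold = 1.2382 − 0.122·2.4358 ≈ 0.9410.

c_gold ≈ 0.94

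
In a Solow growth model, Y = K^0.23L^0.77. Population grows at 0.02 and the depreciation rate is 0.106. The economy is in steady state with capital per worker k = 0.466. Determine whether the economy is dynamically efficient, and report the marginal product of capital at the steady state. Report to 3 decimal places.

dynamically efficient; MPK ≈ 0.414

n + δ = 0.02 + 0.106 = 0.126.
MPK = 0.23·k^(0.23−1) = 0.23·0.466^(-0.77) ≈ 0.4141.
MPK > 0.126, so the economy is dynamically efficient (under-saving).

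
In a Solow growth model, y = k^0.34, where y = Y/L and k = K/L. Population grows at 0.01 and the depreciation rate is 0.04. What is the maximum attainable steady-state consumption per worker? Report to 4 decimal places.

Capital per worker breaks even when investment replaces (n + δ)·k; here n + δ = 0.05.
At the golden rule the marginal product of capital equals n+δ: 0.34·k^(0.34−1) = 0.05. Solving, k_gold = (0.34/0.05)^(1/0.66) ≈ 18.2548.
y_gold = 18.2548^0.34 ≈ 2.6845.
c_gold = y_gold − (n+δ)·k_gold = 2.6845 − 0.05·18.2548 ≈ 1.7718.

c_gold ≈ 1.7718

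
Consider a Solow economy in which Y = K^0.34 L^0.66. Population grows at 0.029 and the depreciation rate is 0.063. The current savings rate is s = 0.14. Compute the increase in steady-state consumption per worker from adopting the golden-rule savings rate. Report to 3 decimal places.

Capital per worker breaks even when investment replaces (n + δ)·k; here n + δ = 0.092.
Current steady state (s = 0.14): k* = (0.14/0.092)^(1/0.66) ≈ 1.8892, y* = 1.8892^0.34 ≈ 1.2415, c* = (1−0.14)·1.2415 ≈ 1.0677.
Golden rule sets MPK = n+δ: 0.34·k^(0.34−1) = 0.092, so k_gold = (0.34/0.092)^(1/0.66) ≈ 7.2467.
y_gold = 7.2467^0.34 ≈ 1.9609, c_gold = y_gold − 0.092·k_gold ≈ 1.2942.
Gain: Δc = 1.2942 − 1.0677 ≈ 0.2265.

Δc ≈ 0.227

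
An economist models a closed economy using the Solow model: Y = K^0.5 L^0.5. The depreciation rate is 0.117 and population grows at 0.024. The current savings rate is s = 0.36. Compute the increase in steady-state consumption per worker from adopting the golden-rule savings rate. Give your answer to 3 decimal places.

The effective depreciation rate is n + δ = 0.024 + 0.117 = 0.141.
Current steady state (s = 0.36): k* = (0.36/0.141)^(1/0.5) ≈ 6.5188, y* = 6.5188^0.5 ≈ 2.5532, c* = (1−0.36)·2.5532 ≈ 1.6340.
At the golden rule the marginal product of capital equals n+δ: 0.5·k^(0.5−1) = 0.141. Solving, k_gold = (0.5/0.141)^(1/0.5) ≈ 12.5748.
y_gold = 12.5748^0.5 ≈ 3.5461, c_gold = y_gold − 0.141·k_gold ≈ 1.7730.
Gain: Δc = 1.7730 − 1.6340 ≈ 0.1390.

Δc ≈ 0.139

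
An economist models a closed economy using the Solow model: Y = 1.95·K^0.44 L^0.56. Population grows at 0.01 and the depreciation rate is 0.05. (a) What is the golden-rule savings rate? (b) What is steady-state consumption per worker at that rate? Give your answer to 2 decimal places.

Break-even investment rate: n + δ = 0.01 + 0.05 = 0.06.
For Cobb-Douglas, s_gold equals capital's share: s_gold = 0.44.
Setting f'(k) = n+δ gives 0.44·1.95·k^(0.44−1) = 0.06, hence k_gold = (0.44·1.95/0.06)^(1/0.56) ≈ 115.6379.
y_gold = 1.95·115.6379^0.44 ≈ 15.7688; c_gold = (1−0.44)·y_gold ≈ 8.8305.

(a) s_gold = 0.44; (b) c_gold ≈ 8.83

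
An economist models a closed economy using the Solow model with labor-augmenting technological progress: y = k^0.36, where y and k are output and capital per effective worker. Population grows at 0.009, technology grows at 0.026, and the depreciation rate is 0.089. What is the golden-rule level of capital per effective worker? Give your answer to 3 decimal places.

k_gold ≈ 5.288

The effective depreciation rate is n + g + δ = 0.009 + 0.026 + 0.089 = 0.124.
Maximizing c = f(k) − (n+g+δ)·k gives f'(k) = n+g+δ, i.e. 0.36·k^(0.36−1) = 0.124, so k_gold = (0.36/0.124)^(1/0.64) ≈ 5.2875.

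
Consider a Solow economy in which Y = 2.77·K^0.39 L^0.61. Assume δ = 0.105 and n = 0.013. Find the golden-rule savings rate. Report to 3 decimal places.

s_gold = 0.390

Break-even investment rate: n + δ = 0.013 + 0.105 = 0.118.
At the golden rule MPK = n+δ, and in any Cobb-Douglas steady state s = (n+δ)·k/y = MPK·k/y = capital's share 0.39.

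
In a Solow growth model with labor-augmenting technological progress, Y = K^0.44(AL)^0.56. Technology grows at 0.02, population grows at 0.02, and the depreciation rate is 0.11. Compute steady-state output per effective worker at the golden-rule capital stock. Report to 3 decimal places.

y_gold ≈ 2.329

Break-even investment rate: n + g + δ = 0.02 + 0.02 + 0.11 = 0.15.
At the golden rule the marginal product of capital equals n+g+δ: 0.44·k^(0.44−1) = 0.15. Solving, k_gold = (0.44/0.15)^(1/0.56) ≈ 6.8324.
Output: y_gold = k_gold^0.44 = 6.8324^0.44 ≈ 2.3292.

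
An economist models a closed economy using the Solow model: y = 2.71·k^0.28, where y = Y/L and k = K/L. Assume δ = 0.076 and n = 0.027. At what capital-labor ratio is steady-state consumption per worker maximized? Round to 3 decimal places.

The effective depreciation rate is n + δ = 0.027 + 0.076 = 0.103.
Golden rule sets MPK = n+δ: 0.28·2.71·k^(0.28−1) = 0.103, so k_gold = (0.28·2.71/0.103)^(1/0.72) ≈ 16.0166.

k_gold ≈ 16.017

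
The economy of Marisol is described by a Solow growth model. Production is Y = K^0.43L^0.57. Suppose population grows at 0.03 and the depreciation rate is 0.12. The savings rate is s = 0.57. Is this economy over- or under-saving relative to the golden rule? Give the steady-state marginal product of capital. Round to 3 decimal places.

The effective depreciation rate is n + δ = 0.03 + 0.12 = 0.15.
Steady-state k*: s·k^0.43 = 0.15·k gives k* = (0.57/0.15)^(1/0.57) ≈ 10.4031.
MPK = 0.43·10.4031^(-0.57) ≈ 0.1132.
MPK < n+δ = 0.15, so the economy is dynamically inefficient (over-saving).

over-saving; MPK ≈ 0.113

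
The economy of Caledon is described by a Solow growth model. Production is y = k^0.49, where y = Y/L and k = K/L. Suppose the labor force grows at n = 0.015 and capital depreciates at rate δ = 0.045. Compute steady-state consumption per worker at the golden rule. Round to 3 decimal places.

c_gold ≈ 3.836

n + δ = 0.015 + 0.045 = 0.06.
At the golden rule the marginal product of capital equals n+δ: 0.49·k^(0.49−1) = 0.06. Solving, k_gold = (0.49/0.06)^(1/0.51) ≈ 61.4219.
y_gold = 61.4219^0.49 ≈ 7.5210.
c_gold = y_gold − (n+δ)·k_gold = 7.5210 − 0.06·61.4219 ≈ 3.8357.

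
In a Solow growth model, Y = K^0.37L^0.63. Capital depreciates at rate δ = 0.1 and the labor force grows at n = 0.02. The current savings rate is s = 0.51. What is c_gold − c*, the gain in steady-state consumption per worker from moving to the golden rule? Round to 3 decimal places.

Capital per worker breaks even when investment replaces (n + δ)·k; here n + δ = 0.12.
Current steady state (s = 0.51): k* = (0.51/0.12)^(1/0.63) ≈ 9.9413, y* = 9.9413^0.37 ≈ 2.3391, c* = (1−0.51)·2.3391 ≈ 1.1462.
At the golden rule the marginal product of capital equals n+δ: 0.37·k^(0.37−1) = 0.12. Solving, k_gold = (0.37/0.12)^(1/0.63) ≈ 5.9734.
y_gold = 5.9734^0.37 ≈ 1.9373, c_gold = y_gold − 0.12·k_gold ≈ 1.2205.
Gain: Δc = 1.2205 − 1.1462 ≈ 0.0743.

Δc ≈ 0.074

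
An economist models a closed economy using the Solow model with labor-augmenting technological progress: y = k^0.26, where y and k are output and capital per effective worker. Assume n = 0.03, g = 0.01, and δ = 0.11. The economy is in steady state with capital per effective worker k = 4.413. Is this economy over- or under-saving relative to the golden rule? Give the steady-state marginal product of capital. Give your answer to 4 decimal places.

Capital per effective worker breaks even when investment replaces (n + g + δ)·k; here n + g + δ = 0.15.
MPK = 0.26·k^(0.26−1) = 0.26·4.413^(-0.74) ≈ 0.0867.
MPK < 0.15, so the economy is dynamically inefficient (over-saving).

over-saving; MPK ≈ 0.0867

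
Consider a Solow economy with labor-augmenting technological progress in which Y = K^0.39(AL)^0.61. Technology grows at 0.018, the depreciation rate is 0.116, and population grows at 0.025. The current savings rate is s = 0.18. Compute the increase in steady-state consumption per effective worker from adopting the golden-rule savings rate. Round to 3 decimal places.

Capital per effective worker breaks even when investment replaces (n + g + δ)·k; here n + g + δ = 0.159.
Current steady state (s = 0.18): k* = (0.18/0.159)^(1/0.61) ≈ 1.2255, y* = 1.2255^0.39 ≈ 1.0825, c* = (1−0.18)·1.0825 ≈ 0.8877.
Setting f'(k) = n+g+δ gives 0.39·k^(0.39−1) = 0.159, hence k_gold = (0.39/0.159)^(1/0.61) ≈ 4.3531.
y_gold = 4.3531^0.39 ≈ 1.7747, c_gold = y_gold − 0.159·k_gold ≈ 1.0826.
Gain: Δc = 1.0826 − 0.8877 ≈ 0.1949.

Δc ≈ 0.195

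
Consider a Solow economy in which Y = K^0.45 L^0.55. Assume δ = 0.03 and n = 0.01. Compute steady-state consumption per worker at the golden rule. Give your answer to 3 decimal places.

Capital per worker breaks even when investment replaces (n + δ)·k; here n + δ = 0.04.
At the golden rule the marginal product of capital equals n+δ: 0.45·k^(0.45−1) = 0.04. Solving, k_gold = (0.45/0.04)^(1/0.55) ≈ 81.5054.
y_gold = 81.5054^0.45 ≈ 7.2449.
c_gold = y_gold − (n+δ)·k_gold = 7.2449 − 0.04·81.5054 ≈ 3.9847.

c_gold ≈ 3.985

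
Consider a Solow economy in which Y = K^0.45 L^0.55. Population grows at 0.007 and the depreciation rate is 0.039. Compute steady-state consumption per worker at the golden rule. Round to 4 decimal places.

n + δ = 0.007 + 0.039 = 0.046.
At the golden rule the marginal product of capital equals n+δ: 0.45·k^(0.45−1) = 0.046. Solving, k_gold = (0.45/0.046)^(1/0.55) ≈ 63.2160.
y_gold = 63.2160^0.45 ≈ 6.4621.
c_gold = y_gold − (n+δ)·k_gold = 6.4621 − 0.046·63.2160 ≈ 3.5541.

c_gold ≈ 3.5541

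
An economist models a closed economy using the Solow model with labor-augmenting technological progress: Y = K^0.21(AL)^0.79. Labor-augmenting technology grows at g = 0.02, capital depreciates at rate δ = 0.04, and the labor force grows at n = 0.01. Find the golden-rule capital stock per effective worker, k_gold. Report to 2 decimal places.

k_gold ≈ 4.02

The effective depreciation rate is n + g + δ = 0.01 + 0.02 + 0.04 = 0.07.
At the golden rule the marginal product of capital equals n+g+δ: 0.21·k^(0.21−1) = 0.07. Solving, k_gold = (0.21/0.07)^(1/0.79) ≈ 4.0175.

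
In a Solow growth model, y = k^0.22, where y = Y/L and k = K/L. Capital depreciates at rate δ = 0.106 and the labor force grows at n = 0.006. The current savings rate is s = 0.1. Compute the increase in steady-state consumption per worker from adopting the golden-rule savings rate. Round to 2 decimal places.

Δc ≈ 0.07

Capital per worker breaks even when investment replaces (n + δ)·k; here n + δ = 0.112.
Current steady state (s = 0.1): k* = (0.1/0.112)^(1/0.78) ≈ 0.8648, y* = 0.8648^0.22 ≈ 0.9685, c* = (1−0.1)·0.9685 ≈ 0.8717.
Maximizing c = f(k) − (n+δ)·k gives f'(k) = n+δ, i.e. 0.22·k^(0.22−1) = 0.112, so k_gold = (0.22/0.112)^(1/0.78) ≈ 2.3763.
y_gold = 2.3763^0.22 ≈ 1.2098, c_gold = y_gold − 0.112·k_gold ≈ 0.9436.
Gain: Δc = 0.9436 − 0.8717 ≈ 0.0719.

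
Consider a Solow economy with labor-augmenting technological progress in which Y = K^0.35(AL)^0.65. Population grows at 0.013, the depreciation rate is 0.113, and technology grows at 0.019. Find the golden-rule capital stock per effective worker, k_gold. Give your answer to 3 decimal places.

k_gold ≈ 3.879

The effective depreciation rate is n + g + δ = 0.013 + 0.019 + 0.113 = 0.145.
At the golden rule the marginal product of capital equals n+g+δ: 0.35·k^(0.35−1) = 0.145. Solving, k_gold = (0.35/0.145)^(1/0.65) ≈ 3.8794.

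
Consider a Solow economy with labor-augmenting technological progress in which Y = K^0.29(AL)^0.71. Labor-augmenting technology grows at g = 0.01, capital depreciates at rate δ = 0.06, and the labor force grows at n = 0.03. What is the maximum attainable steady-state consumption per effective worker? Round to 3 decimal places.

c_gold ≈ 1.097

Break-even investment rate: n + g + δ = 0.03 + 0.01 + 0.06 = 0.1.
Maximizing c = f(k) − (n+g+δ)·k gives f'(k) = n+g+δ, i.e. 0.29·k^(0.29−1) = 0.1, so k_gold = (0.29/0.1)^(1/0.71) ≈ 4.4799.
y_gold = 4.4799^0.29 ≈ 1.5448.
c_gold = y_gold − (n+g+δ)·k_gold = 1.5448 − 0.1·4.4799 ≈ 1.0968.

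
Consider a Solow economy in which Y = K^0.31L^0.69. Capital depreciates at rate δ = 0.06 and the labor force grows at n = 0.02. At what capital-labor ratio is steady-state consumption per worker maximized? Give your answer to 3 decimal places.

k_gold ≈ 7.121

n + δ = 0.02 + 0.06 = 0.08.
Setting f'(k) = n+δ gives 0.31·k^(0.31−1) = 0.08, hence k_gold = (0.31/0.08)^(1/0.69) ≈ 7.1214.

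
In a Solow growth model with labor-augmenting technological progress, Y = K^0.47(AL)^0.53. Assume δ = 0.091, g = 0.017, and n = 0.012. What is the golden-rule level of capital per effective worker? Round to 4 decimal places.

Break-even investment rate: n + g + δ = 0.012 + 0.017 + 0.091 = 0.12.
Golden rule sets MPK = n+g+δ: 0.47·k^(0.47−1) = 0.12, so k_gold = (0.47/0.12)^(1/0.53) ≈ 13.1435.

k_gold ≈ 13.1435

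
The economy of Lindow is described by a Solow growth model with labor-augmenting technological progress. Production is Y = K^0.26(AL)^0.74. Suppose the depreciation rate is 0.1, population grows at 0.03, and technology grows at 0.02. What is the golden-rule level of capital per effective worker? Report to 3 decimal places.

Break-even investment rate: n + g + δ = 0.03 + 0.02 + 0.1 = 0.15.
At the golden rule the marginal product of capital equals n+g+δ: 0.26·k^(0.26−1) = 0.15. Solving, k_gold = (0.26/0.15)^(1/0.74) ≈ 2.1029.

k_gold ≈ 2.103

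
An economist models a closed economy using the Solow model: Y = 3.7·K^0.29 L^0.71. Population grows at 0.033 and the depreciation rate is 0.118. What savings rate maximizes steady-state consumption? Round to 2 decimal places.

s_gold = 0.29

Break-even investment rate: n + δ = 0.033 + 0.118 = 0.151.
At the golden rule MPK = n+δ, and in any Cobb-Douglas steady state s = (n+δ)·k/y = MPK·k/y = capital's share 0.29.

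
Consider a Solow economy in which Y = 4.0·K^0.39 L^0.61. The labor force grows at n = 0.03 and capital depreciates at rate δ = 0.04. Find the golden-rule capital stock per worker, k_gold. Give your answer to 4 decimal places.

k_gold ≈ 162.1361

Break-even investment rate: n + δ = 0.03 + 0.04 = 0.07.
Maximizing c = f(k) − (n+δ)·k gives f'(k) = n+δ, i.e. 0.39·4.0·k^(0.39−1) = 0.07, so k_gold = (0.39·4.0/0.07)^(1/0.61) ≈ 162.1361.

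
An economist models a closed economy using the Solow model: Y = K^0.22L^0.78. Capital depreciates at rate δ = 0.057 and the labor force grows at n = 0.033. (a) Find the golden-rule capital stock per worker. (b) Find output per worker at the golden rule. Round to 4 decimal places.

n + δ = 0.033 + 0.057 = 0.09.
Maximizing c = f(k) − (n+δ)·k gives f'(k) = n+δ, i.e. 0.22·k^(0.22−1) = 0.09, so k_gold = (0.22/0.09)^(1/0.78) ≈ 3.1453.
y_gold = 3.1453^0.22 ≈ 1.2867.

(a) k_gold ≈ 3.1453; (b) y_gold ≈ 1.2867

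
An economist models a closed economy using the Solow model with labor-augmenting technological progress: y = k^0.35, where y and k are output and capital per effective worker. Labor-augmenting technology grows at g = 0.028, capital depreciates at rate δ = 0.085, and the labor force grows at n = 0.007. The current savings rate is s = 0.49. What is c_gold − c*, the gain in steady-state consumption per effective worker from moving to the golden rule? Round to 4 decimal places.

n + g + δ = 0.007 + 0.028 + 0.085 = 0.12.
Current steady state (s = 0.49): k* = (0.49/0.12)^(1/0.65) ≈ 8.7101, y* = 8.7101^0.35 ≈ 2.1331, c* = (1−0.49)·2.1331 ≈ 1.0879.
Maximizing c = f(k) − (n+g+δ)·k gives f'(k) = n+g+δ, i.e. 0.35·k^(0.35−1) = 0.12, so k_gold = (0.35/0.12)^(1/0.65) ≈ 5.1905.
y_gold = 5.1905^0.35 ≈ 1.7796, c_gold = y_gold − 0.12·k_gold ≈ 1.1567.
Gain: Δc = 1.1567 − 1.0879 ≈ 0.0689.

Δc ≈ 0.0689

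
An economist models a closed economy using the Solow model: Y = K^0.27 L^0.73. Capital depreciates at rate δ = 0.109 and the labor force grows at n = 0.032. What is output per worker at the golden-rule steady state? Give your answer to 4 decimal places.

y_gold ≈ 1.2716

The effective depreciation rate is n + δ = 0.032 + 0.109 = 0.141.
Maximizing c = f(k) − (n+δ)·k gives f'(k) = n+δ, i.e. 0.27·k^(0.27−1) = 0.141, so k_gold = (0.27/0.141)^(1/0.73) ≈ 2.4350.
Output: y_gold = k_gold^0.27 = 2.4350^0.27 ≈ 1.2716.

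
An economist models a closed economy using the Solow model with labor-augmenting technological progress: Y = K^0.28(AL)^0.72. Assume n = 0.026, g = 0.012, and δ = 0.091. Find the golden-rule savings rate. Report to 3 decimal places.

n + g + δ = 0.026 + 0.012 + 0.091 = 0.129.
At the golden rule MPK = n+g+δ, and in any Cobb-Douglas steady state s = (n+g+δ)·k/y = MPK·k/y = capital's share 0.28.

s_gold = 0.280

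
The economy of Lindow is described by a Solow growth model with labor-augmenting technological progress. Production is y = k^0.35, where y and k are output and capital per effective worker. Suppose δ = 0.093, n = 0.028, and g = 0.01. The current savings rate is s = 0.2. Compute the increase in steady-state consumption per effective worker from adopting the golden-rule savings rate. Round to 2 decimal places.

Break-even investment rate: n + g + δ = 0.028 + 0.01 + 0.093 = 0.131.
Current steady state (s = 0.2): k* = (0.2/0.131)^(1/0.65) ≈ 1.9174, y* = 1.9174^0.35 ≈ 1.2559, c* = (1−0.2)·1.2559 ≈ 1.0047.
Setting f'(k) = n+g+δ gives 0.35·k^(0.35−1) = 0.131, hence k_gold = (0.35/0.131)^(1/0.65) ≈ 4.5353.
y_gold = 4.5353^0.35 ≈ 1.6975, c_gold = y_gold − 0.131·k_gold ≈ 1.1034.
Gain: Δc = 1.1034 − 1.0047 ≈ 0.0987.

Δc ≈ 0.10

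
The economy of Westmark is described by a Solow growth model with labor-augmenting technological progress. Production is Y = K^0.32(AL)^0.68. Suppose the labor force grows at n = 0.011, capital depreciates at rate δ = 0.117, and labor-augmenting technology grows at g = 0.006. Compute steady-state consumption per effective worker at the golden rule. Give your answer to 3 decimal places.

c_gold ≈ 1.024

Capital per effective worker breaks even when investment replaces (n + g + δ)·k; here n + g + δ = 0.134.
At the golden rule the marginal product of capital equals n+g+δ: 0.32·k^(0.32−1) = 0.134. Solving, k_gold = (0.32/0.134)^(1/0.68) ≈ 3.5971.
y_gold = 3.5971^0.32 ≈ 1.5063.
c_gold = y_gold − (n+g+δ)·k_gold = 1.5063 − 0.134·3.5971 ≈ 1.0243.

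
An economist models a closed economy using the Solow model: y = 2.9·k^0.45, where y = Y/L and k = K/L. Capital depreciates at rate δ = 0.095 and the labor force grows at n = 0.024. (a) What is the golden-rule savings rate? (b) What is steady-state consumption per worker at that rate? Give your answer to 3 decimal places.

(a) s_gold = 0.450; (b) c_gold ≈ 11.317

n + δ = 0.024 + 0.095 = 0.119.
For Cobb-Douglas, s_gold equals capital's share: s_gold = 0.45.
At the golden rule the marginal product of capital equals n+δ: 0.45·2.9·k^(0.45−1) = 0.119. Solving, k_gold = (0.45·2.9/0.119)^(1/0.55) ≈ 77.8081.
y_gold = 2.9·77.8081^0.45 ≈ 20.5759; c_gold = (1−0.45)·y_gold ≈ 11.3168.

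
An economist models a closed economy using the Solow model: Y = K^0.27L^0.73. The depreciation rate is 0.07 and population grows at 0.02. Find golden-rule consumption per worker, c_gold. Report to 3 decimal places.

Capital per worker breaks even when investment replaces (n + δ)·k; here n + δ = 0.09.
Maximizing c = f(k) − (n+δ)·k gives f'(k) = n+δ, i.e. 0.27·k^(0.27−1) = 0.09, so k_gold = (0.27/0.09)^(1/0.73) ≈ 4.5039.
y_gold = 4.5039^0.27 ≈ 1.5013.
c_gold = y_gold − (n+δ)·k_gold = 1.5013 − 0.09·4.5039 ≈ 1.0960.

c_gold ≈ 1.096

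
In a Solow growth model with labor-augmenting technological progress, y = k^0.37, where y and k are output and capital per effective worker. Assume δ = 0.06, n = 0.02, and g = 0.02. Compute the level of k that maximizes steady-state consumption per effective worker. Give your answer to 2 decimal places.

n + g + δ = 0.02 + 0.02 + 0.06 = 0.1.
Golden rule sets MPK = n+g+δ: 0.37·k^(0.37−1) = 0.1, so k_gold = (0.37/0.1)^(1/0.63) ≈ 7.9782.

k_gold ≈ 7.98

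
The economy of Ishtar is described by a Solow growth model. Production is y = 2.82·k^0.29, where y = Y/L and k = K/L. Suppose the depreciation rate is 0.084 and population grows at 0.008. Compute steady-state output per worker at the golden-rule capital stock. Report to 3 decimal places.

Capital per worker breaks even when investment replaces (n + δ)·k; here n + δ = 0.092.
Maximizing c = f(k) − (n+δ)·k gives f'(k) = n+δ, i.e. 0.29·2.82·k^(0.29−1) = 0.092, so k_gold = (0.29·2.82/0.092)^(1/0.71) ≈ 21.6981.
Output: y_gold = 2.82·k_gold^0.29 = 2.82·21.6981^0.29 ≈ 6.8835.

y_gold ≈ 6.884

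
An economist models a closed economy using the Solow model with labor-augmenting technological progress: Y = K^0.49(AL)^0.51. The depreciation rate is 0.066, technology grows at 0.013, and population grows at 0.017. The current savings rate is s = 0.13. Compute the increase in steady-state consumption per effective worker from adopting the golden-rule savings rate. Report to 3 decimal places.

Δc ≈ 1.278

Break-even investment rate: n + g + δ = 0.017 + 0.013 + 0.066 = 0.096.
Current steady state (s = 0.13): k* = (0.13/0.096)^(1/0.51) ≈ 1.8121, y* = 1.8121^0.49 ≈ 1.3382, c* = (1−0.13)·1.3382 ≈ 1.1642.
Golden rule sets MPK = n+g+δ: 0.49·k^(0.49−1) = 0.096, so k_gold = (0.49/0.096)^(1/0.51) ≈ 24.4393.
y_gold = 24.4393^0.49 ≈ 4.7881, c_gold = y_gold − 0.096·k_gold ≈ 2.4419.
Gain: Δc = 2.4419 − 1.1642 ≈ 1.2777.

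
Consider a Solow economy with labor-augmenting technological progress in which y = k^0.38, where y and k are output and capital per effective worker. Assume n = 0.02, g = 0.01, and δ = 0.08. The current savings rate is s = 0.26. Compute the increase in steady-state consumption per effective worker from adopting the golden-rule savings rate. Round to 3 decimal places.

The effective depreciation rate is n + g + δ = 0.02 + 0.01 + 0.08 = 0.11.
Current steady state (s = 0.26): k* = (0.26/0.11)^(1/0.62) ≈ 4.0045, y* = 4.0045^0.38 ≈ 1.6942, c* = (1−0.26)·1.6942 ≈ 1.2537.
Setting f'(k) = n+g+δ gives 0.38·k^(0.38−1) = 0.11, hence k_gold = (0.38/0.11)^(1/0.62) ≈ 7.3854.
y_gold = 7.3854^0.38 ≈ 2.1379, c_gold = y_gold − 0.11·k_gold ≈ 1.3255.
Gain: Δc = 1.3255 − 1.2537 ≈ 0.0718.

Δc ≈ 0.072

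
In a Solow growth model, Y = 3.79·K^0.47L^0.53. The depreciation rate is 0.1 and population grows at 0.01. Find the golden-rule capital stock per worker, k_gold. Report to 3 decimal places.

k_gold ≈ 191.329

n + δ = 0.01 + 0.1 = 0.11.
Golden rule sets MPK = n+δ: 0.47·3.79·k^(0.47−1) = 0.11, so k_gold = (0.47·3.79/0.11)^(1/0.53) ≈ 191.3295.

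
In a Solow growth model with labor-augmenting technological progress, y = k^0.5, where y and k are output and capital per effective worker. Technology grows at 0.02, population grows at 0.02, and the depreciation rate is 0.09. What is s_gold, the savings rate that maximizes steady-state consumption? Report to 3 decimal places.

The effective depreciation rate is n + g + δ = 0.02 + 0.02 + 0.09 = 0.13.
At the golden rule MPK = n+g+δ, and in any Cobb-Douglas steady state s = (n+g+δ)·k/y = MPK·k/y = capital's share 0.5.

s_gold = 0.500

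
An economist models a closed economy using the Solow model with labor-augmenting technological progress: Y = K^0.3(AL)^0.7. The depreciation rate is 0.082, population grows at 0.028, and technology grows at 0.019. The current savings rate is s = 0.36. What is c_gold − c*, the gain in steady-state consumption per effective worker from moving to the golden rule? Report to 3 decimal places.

n + g + δ = 0.028 + 0.019 + 0.082 = 0.129.
Current steady state (s = 0.36): k* = (0.36/0.129)^(1/0.7) ≈ 4.3324, y* = 4.3324^0.3 ≈ 1.5525, c* = (1−0.36)·1.5525 ≈ 0.9936.
At the golden rule the marginal product of capital equals n+g+δ: 0.3·k^(0.3−1) = 0.129. Solving, k_gold = (0.3/0.129)^(1/0.7) ≈ 3.3390.
y_gold = 3.3390^0.3 ≈ 1.4358, c_gold = y_gold − 0.129·k_gold ≈ 1.0050.
Gain: Δc = 1.0050 − 0.9936 ≈ 0.0115.

Δc ≈ 0.011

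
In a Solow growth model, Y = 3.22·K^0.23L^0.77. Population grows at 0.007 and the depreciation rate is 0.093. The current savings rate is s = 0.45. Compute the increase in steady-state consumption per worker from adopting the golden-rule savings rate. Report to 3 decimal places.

Capital per worker breaks even when investment replaces (n + δ)·k; here n + δ = 0.1.
Current steady state (s = 0.45): k* = (0.45·3.22/0.1)^(1/0.77) ≈ 32.2019, y* = 3.22·32.2019^0.23 ≈ 7.1560, c* = (1−0.45)·7.1560 ≈ 3.9358.
Golden rule sets MPK = n+δ: 0.23·3.22·k^(0.23−1) = 0.1, so k_gold = (0.23·3.22/0.1)^(1/0.77) ≈ 13.4688.
y_gold = 3.22·13.4688^0.23 ≈ 5.8560, c_gold = y_gold − 0.1·k_gold ≈ 4.5091.
Gain: Δc = 4.5091 − 3.9358 ≈ 0.5733.

Δc ≈ 0.573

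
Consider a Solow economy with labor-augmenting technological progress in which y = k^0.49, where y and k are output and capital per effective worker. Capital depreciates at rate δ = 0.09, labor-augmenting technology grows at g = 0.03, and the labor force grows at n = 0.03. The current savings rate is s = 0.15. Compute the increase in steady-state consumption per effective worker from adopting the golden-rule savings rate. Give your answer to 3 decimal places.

Δc ≈ 0.740

n + g + δ = 0.03 + 0.03 + 0.09 = 0.15.
Current steady state (s = 0.15): k* = (0.15/0.15)^(1/0.51) ≈ 1.0000, y* = 1.0000^0.49 ≈ 1.0000, c* = (1−0.15)·1.0000 ≈ 0.8500.
At the golden rule the marginal product of capital equals n+g+δ: 0.49·k^(0.49−1) = 0.15. Solving, k_gold = (0.49/0.15)^(1/0.51) ≈ 10.1871.
y_gold = 10.1871^0.49 ≈ 3.1185, c_gold = y_gold − 0.15·k_gold ≈ 1.5904.
Gain: Δc = 1.5904 − 0.8500 ≈ 0.7404.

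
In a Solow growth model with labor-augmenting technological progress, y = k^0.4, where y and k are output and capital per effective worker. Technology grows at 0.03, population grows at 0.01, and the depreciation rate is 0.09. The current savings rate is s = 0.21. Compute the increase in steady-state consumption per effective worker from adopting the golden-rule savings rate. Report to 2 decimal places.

Δc ≈ 0.18

The effective depreciation rate is n + g + δ = 0.01 + 0.03 + 0.09 = 0.13.
Current steady state (s = 0.21): k* = (0.21/0.13)^(1/0.6) ≈ 2.2240, y* = 2.2240^0.4 ≈ 1.3767, c* = (1−0.21)·1.3767 ≈ 1.0876.
At the golden rule the marginal product of capital equals n+g+δ: 0.4·k^(0.4−1) = 0.13. Solving, k_gold = (0.4/0.13)^(1/0.6) ≈ 6.5092.
y_gold = 6.5092^0.4 ≈ 2.1155, c_gold = y_gold − 0.13·k_gold ≈ 1.2693.
Gain: Δc = 1.2693 − 1.0876 ≈ 0.1817.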